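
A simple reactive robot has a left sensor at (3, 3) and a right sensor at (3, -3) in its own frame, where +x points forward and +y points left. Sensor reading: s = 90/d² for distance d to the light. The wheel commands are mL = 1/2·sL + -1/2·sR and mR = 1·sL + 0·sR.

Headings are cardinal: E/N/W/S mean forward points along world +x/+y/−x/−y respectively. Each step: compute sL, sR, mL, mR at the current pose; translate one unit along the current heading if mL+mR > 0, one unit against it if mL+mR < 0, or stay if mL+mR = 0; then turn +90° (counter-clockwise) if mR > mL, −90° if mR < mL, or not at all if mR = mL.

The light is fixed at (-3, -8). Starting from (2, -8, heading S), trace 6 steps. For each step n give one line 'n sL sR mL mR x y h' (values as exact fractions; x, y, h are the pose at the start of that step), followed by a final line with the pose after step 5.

0 90/73 90/13 -2700/949 90/73 2 -8 S
1 9/8 45/34 -27/272 9/8 2 -7 E
2 18/5 90/97 648/485 18/5 3 -7 N
3 9 45/17 54/17 9 3 -6 W
4 18/13 18 -108/13 18/13 2 -6 S
5 9/10 45/32 -81/320 9/10 2 -5 E
final 3 -5 N

n=0: pose=(2,-8,S); sL=90/73, sR=90/13; mL=-2700/949, mR=90/73; mL+mR=-1530/949 → advance -1; mR−mL=3870/949 → turn +1·90°
n=1: pose=(2,-7,E); sL=9/8, sR=45/34; mL=-27/272, mR=9/8; mL+mR=279/272 → advance +1; mR−mL=333/272 → turn +1·90°
n=2: pose=(3,-7,N); sL=18/5, sR=90/97; mL=648/485, mR=18/5; mL+mR=2394/485 → advance +1; mR−mL=1098/485 → turn +1·90°
n=3: pose=(3,-6,W); sL=9, sR=45/17; mL=54/17, mR=9; mL+mR=207/17 → advance +1; mR−mL=99/17 → turn +1·90°
n=4: pose=(2,-6,S); sL=18/13, sR=18; mL=-108/13, mR=18/13; mL+mR=-90/13 → advance -1; mR−mL=126/13 → turn +1·90°
n=5: pose=(2,-5,E); sL=9/10, sR=45/32; mL=-81/320, mR=9/10; mL+mR=207/320 → advance +1; mR−mL=369/320 → turn +1·90°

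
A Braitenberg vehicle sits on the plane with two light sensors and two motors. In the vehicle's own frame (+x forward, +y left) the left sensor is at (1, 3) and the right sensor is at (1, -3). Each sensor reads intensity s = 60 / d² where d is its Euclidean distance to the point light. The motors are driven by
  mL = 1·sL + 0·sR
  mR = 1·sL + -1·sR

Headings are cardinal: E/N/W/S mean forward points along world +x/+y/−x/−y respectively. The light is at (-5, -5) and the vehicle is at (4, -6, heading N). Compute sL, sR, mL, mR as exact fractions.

5/3 5/12 5/3 5/4

left sensor world pos  = (1, -5); dL² = 36
right sensor world pos = (7, -5); dR² = 144
sL = 60/36 = 5/3
sR = 60/144 = 5/12
mL = 1·sL + 0·sR = 5/3
mR = 1·sL + -1·sR = 5/4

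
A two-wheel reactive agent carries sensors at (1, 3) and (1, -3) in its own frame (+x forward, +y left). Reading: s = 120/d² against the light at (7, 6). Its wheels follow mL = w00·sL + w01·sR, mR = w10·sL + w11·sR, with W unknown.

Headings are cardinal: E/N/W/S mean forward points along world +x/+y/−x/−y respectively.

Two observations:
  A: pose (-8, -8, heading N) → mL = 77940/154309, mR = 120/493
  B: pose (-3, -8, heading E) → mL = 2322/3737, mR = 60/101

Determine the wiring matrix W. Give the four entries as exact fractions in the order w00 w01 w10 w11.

1/2 1 1 0

obs A: pose=(-8,-8,N) → sL=120/493, sR=120/313, mL=77940/154309, mR=120/493
obs B: pose=(-3,-8,E) → sL=60/101, sR=12/37, mL=2322/3737, mR=60/101
sensor matrix S = [[120/493, 120/313], [60/101, 12/37]]; det S = -85812480/576652733
solve [mL_A; mL_B] = S·[w00; w01] and [mR_A; mR_B] = S·[w10; w11]:
  w00 = 1/2, w01 = 1, w10 = 1, w11 = 0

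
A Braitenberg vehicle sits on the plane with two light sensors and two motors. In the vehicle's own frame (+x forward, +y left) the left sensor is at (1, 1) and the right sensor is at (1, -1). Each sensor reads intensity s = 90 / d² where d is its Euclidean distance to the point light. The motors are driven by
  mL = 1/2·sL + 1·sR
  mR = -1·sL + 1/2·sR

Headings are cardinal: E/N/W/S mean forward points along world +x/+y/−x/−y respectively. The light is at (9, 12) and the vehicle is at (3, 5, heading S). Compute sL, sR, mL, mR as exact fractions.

90/89 90/113 13095/10057 -6165/10057

left sensor world pos  = (4, 4); dL² = 89
right sensor world pos = (2, 4); dR² = 113
sL = 90/89 = 90/89
sR = 90/113 = 90/113
mL = 1/2·sL + 1·sR = 13095/10057
mR = -1·sL + 1/2·sR = -6165/10057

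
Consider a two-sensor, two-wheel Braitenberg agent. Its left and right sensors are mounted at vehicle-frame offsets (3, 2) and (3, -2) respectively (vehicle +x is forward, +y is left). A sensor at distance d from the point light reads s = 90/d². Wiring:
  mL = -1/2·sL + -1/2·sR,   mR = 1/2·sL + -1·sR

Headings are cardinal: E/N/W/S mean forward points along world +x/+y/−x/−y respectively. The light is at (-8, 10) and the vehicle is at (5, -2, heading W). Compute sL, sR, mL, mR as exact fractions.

left sensor world pos  = (2, -4); dL² = 296
right sensor world pos = (2, 0); dR² = 200
sL = 90/296 = 45/148
sR = 90/200 = 9/20
mL = -1/2·sL + -1/2·sR = -279/740
mR = 1/2·sL + -1·sR = -441/1480

45/148 9/20 -279/740 -441/1480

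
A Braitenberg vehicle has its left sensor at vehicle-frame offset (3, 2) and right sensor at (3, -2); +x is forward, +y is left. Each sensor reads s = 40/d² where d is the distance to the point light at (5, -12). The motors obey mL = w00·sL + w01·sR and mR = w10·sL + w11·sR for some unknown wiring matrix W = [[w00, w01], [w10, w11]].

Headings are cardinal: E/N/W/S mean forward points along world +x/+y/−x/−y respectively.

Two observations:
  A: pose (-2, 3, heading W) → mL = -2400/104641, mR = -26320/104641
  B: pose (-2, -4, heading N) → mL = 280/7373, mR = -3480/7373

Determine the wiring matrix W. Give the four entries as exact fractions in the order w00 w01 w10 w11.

obs A: pose=(-2,3,W) → sL=40/269, sR=40/389, mL=-2400/104641, mR=-26320/104641
obs B: pose=(-2,-4,N) → sL=20/101, sR=20/73, mL=280/7373, mR=-3480/7373
sensor matrix S = [[40/269, 40/389], [20/101, 20/73]]; det S = 15721600/771518093
solve [mL_A; mL_B] = S·[w00; w01] and [mR_A; mR_B] = S·[w10; w11]:
  w00 = -1/2, w01 = 1/2, w10 = -1, w11 = -1

-1/2 1/2 -1 -1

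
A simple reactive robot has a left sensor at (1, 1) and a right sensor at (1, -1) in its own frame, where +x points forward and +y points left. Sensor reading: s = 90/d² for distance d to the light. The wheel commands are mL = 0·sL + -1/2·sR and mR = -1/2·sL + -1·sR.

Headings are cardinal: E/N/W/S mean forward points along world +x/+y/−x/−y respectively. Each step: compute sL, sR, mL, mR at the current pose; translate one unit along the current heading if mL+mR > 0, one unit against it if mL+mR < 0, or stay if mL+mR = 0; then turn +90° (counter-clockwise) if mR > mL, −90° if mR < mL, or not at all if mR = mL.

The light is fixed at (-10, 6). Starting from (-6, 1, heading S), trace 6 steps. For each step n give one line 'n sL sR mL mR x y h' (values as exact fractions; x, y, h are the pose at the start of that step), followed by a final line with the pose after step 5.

n=0: pose=(-6,1,S); sL=90/61, sR=2; mL=-1, mR=-167/61; mL+mR=-228/61 → advance -1; mR−mL=-106/61 → turn -1·90°
n=1: pose=(-6,2,W); sL=45/17, sR=5; mL=-5/2, mR=-215/34; mL+mR=-150/17 → advance -1; mR−mL=-65/17 → turn -1·90°
n=2: pose=(-5,2,N); sL=18/5, sR=2; mL=-1, mR=-19/5; mL+mR=-24/5 → advance -1; mR−mL=-14/5 → turn -1·90°
n=3: pose=(-5,1,E); sL=45/26, sR=5/4; mL=-5/8, mR=-55/26; mL+mR=-285/104 → advance -1; mR−mL=-155/104 → turn -1·90°
n=4: pose=(-6,1,S); sL=90/61, sR=2; mL=-1, mR=-167/61; mL+mR=-228/61 → advance -1; mR−mL=-106/61 → turn -1·90°
n=5: pose=(-6,2,W); sL=45/17, sR=5; mL=-5/2, mR=-215/34; mL+mR=-150/17 → advance -1; mR−mL=-65/17 → turn -1·90°

0 90/61 2 -1 -167/61 -6 1 S
1 45/17 5 -5/2 -215/34 -6 2 W
2 18/5 2 -1 -19/5 -5 2 N
3 45/26 5/4 -5/8 -55/26 -5 1 E
4 90/61 2 -1 -167/61 -6 1 S
5 45/17 5 -5/2 -215/34 -6 2 W
final -5 2 N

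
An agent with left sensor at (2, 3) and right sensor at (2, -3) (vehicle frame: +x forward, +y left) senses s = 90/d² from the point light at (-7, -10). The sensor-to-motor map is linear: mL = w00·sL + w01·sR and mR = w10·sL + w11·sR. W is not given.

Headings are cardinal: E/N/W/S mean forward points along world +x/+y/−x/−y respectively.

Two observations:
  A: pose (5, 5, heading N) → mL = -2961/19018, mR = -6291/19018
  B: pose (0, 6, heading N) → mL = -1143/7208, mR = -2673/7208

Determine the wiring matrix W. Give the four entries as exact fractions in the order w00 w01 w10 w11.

obs A: pose=(5,5,N) → sL=9/37, sR=45/257, mL=-2961/19018, mR=-6291/19018
obs B: pose=(0,6,N) → sL=9/34, sR=45/212, mL=-1143/7208, mR=-2673/7208
sensor matrix S = [[9/37, 45/257], [9/34, 45/212]]; det S = 181035/34270436
solve [mL_A; mL_B] = S·[w00; w01] and [mR_A; mR_B] = S·[w10; w11]:
  w00 = -1, w01 = 1/2, w10 = -1, w11 = -1/2

-1 1/2 -1 -1/2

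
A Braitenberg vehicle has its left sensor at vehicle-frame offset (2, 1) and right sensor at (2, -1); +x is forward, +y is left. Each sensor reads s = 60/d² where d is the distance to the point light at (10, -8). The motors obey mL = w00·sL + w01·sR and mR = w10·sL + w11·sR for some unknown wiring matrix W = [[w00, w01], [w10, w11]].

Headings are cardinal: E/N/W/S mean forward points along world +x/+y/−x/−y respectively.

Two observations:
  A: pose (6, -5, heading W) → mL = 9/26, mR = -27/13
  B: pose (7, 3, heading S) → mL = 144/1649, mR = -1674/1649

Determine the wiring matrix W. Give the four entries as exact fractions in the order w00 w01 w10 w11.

1 -1 -1 -1/2

obs A: pose=(6,-5,W) → sL=3/2, sR=15/13, mL=9/26, mR=-27/13
obs B: pose=(7,3,S) → sL=12/17, sR=60/97, mL=144/1649, mR=-1674/1649
sensor matrix S = [[3/2, 15/13], [12/17, 60/97]]; det S = 2430/21437
solve [mL_A; mL_B] = S·[w00; w01] and [mR_A; mR_B] = S·[w10; w11]:
  w00 = 1, w01 = -1, w10 = -1, w11 = -1/2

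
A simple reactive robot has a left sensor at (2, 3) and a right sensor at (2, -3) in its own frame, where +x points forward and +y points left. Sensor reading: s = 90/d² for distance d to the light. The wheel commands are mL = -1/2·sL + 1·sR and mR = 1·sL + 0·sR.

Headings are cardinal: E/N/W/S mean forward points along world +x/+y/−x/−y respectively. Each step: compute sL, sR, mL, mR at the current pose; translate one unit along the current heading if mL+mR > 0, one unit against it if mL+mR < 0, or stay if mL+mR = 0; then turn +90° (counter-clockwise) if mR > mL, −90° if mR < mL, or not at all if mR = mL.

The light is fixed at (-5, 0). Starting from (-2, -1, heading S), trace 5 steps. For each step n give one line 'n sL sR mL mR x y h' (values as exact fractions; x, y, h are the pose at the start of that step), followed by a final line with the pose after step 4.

n=0: pose=(-2,-1,S); sL=2, sR=10; mL=9, mR=2; mL+mR=11 → advance +1; mR−mL=-7 → turn -1·90°
n=1: pose=(-2,-2,W); sL=45/13, sR=45; mL=1125/26, mR=45/13; mL+mR=1215/26 → advance +1; mR−mL=-1035/26 → turn -1·90°
n=2: pose=(-3,-2,N); sL=90, sR=18/5; mL=-207/5, mR=90; mL+mR=243/5 → advance +1; mR−mL=657/5 → turn +1·90°
n=3: pose=(-3,-1,W); sL=45/8, sR=45/2; mL=315/16, mR=45/8; mL+mR=405/16 → advance +1; mR−mL=-225/16 → turn -1·90°
n=4: pose=(-4,-1,N); sL=18, sR=90/17; mL=-63/17, mR=18; mL+mR=243/17 → advance +1; mR−mL=369/17 → turn +1·90°

0 2 10 9 2 -2 -1 S
1 45/13 45 1125/26 45/13 -2 -2 W
2 90 18/5 -207/5 90 -3 -2 N
3 45/8 45/2 315/16 45/8 -3 -1 W
4 18 90/17 -63/17 18 -4 -1 N
final -4 0 W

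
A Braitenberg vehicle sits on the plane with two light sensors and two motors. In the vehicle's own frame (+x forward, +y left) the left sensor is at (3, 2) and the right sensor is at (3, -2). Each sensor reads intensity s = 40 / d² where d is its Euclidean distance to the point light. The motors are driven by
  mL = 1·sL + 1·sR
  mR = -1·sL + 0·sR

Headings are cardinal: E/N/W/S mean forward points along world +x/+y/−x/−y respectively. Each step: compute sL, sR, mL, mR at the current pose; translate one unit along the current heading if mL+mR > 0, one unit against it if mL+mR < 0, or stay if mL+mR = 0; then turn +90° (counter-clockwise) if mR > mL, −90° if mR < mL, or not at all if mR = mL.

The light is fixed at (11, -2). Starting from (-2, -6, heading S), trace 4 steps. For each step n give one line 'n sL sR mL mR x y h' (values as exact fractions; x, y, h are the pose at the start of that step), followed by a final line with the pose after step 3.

n=0: pose=(-2,-6,S); sL=4/17, sR=20/137; mL=888/2329, mR=-4/17; mL+mR=20/137 → advance +1; mR−mL=-1436/2329 → turn -1·90°
n=1: pose=(-2,-7,W); sL=8/61, sR=8/53; mL=912/3233, mR=-8/61; mL+mR=8/53 → advance +1; mR−mL=-1336/3233 → turn -1·90°
n=2: pose=(-3,-7,N); sL=2/13, sR=10/37; mL=204/481, mR=-2/13; mL+mR=10/37 → advance +1; mR−mL=-278/481 → turn -1·90°
n=3: pose=(-3,-6,E); sL=8/25, sR=40/157; mL=2256/3925, mR=-8/25; mL+mR=40/157 → advance +1; mR−mL=-3512/3925 → turn -1·90°

0 4/17 20/137 888/2329 -4/17 -2 -6 S
1 8/61 8/53 912/3233 -8/61 -2 -7 W
2 2/13 10/37 204/481 -2/13 -3 -7 N
3 8/25 40/157 2256/3925 -8/25 -3 -6 E
final -2 -6 S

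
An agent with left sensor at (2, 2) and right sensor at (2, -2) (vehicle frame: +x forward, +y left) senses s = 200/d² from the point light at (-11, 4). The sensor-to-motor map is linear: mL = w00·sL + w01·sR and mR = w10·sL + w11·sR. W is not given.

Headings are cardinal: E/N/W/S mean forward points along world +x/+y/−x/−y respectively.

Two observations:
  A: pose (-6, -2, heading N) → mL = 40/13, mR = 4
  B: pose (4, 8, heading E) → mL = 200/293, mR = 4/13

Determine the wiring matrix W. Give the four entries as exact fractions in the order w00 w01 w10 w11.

obs A: pose=(-6,-2,N) → sL=8, sR=40/13, mL=40/13, mR=4
obs B: pose=(4,8,E) → sL=8/13, sR=200/293, mL=200/293, mR=4/13
sensor matrix S = [[8, 40/13], [8/13, 200/293]]; det S = 176640/49517
solve [mL_A; mL_B] = S·[w00; w01] and [mR_A; mR_B] = S·[w10; w11]:
  w00 = 0, w01 = 1, w10 = 1/2, w11 = 0

0 1 1/2 0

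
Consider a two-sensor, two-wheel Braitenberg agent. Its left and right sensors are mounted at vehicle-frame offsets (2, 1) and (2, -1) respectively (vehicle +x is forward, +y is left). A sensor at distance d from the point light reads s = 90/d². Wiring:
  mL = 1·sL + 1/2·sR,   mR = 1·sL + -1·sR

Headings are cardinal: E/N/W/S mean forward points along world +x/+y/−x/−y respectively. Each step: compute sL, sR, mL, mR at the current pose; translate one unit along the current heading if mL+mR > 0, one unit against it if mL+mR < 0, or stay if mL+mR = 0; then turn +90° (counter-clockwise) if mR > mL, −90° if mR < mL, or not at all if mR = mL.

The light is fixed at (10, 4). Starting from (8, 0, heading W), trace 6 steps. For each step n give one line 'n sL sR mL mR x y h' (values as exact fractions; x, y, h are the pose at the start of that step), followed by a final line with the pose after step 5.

0 90/41 18/5 819/205 -288/205 8 0 W
1 9/2 45/4 81/8 -27/4 7 0 N
2 18 90/17 351/17 216/17 7 1 E
3 45/13 45/17 2115/442 180/221 8 1 S
4 90/41 18/5 819/205 -288/205 8 0 W
5 9/2 45/4 81/8 -27/4 7 0 N
final 7 1 E

n=0: pose=(8,0,W); sL=90/41, sR=18/5; mL=819/205, mR=-288/205; mL+mR=531/205 → advance +1; mR−mL=-27/5 → turn -1·90°
n=1: pose=(7,0,N); sL=9/2, sR=45/4; mL=81/8, mR=-27/4; mL+mR=27/8 → advance +1; mR−mL=-135/8 → turn -1·90°
n=2: pose=(7,1,E); sL=18, sR=90/17; mL=351/17, mR=216/17; mL+mR=567/17 → advance +1; mR−mL=-135/17 → turn -1·90°
n=3: pose=(8,1,S); sL=45/13, sR=45/17; mL=2115/442, mR=180/221; mL+mR=2475/442 → advance +1; mR−mL=-135/34 → turn -1·90°
n=4: pose=(8,0,W); sL=90/41, sR=18/5; mL=819/205, mR=-288/205; mL+mR=531/205 → advance +1; mR−mL=-27/5 → turn -1·90°
n=5: pose=(7,0,N); sL=9/2, sR=45/4; mL=81/8, mR=-27/4; mL+mR=27/8 → advance +1; mR−mL=-135/8 → turn -1·90°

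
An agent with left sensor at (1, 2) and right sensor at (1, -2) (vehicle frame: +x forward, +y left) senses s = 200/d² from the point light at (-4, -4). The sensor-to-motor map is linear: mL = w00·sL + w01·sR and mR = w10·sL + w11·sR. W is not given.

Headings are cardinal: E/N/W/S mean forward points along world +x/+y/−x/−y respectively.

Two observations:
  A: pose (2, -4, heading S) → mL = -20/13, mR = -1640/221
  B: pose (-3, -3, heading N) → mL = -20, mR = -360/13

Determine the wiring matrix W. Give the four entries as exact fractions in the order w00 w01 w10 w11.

obs A: pose=(2,-4,S) → sL=40/13, sR=200/17, mL=-20/13, mR=-1640/221
obs B: pose=(-3,-3,N) → sL=40, sR=200/13, mL=-20, mR=-360/13
sensor matrix S = [[40/13, 200/17], [40, 200/13]]; det S = -1216000/2873
solve [mL_A; mL_B] = S·[w00; w01] and [mR_A; mR_B] = S·[w10; w11]:
  w00 = -1/2, w01 = 0, w10 = -1/2, w11 = -1/2

-1/2 0 -1/2 -1/2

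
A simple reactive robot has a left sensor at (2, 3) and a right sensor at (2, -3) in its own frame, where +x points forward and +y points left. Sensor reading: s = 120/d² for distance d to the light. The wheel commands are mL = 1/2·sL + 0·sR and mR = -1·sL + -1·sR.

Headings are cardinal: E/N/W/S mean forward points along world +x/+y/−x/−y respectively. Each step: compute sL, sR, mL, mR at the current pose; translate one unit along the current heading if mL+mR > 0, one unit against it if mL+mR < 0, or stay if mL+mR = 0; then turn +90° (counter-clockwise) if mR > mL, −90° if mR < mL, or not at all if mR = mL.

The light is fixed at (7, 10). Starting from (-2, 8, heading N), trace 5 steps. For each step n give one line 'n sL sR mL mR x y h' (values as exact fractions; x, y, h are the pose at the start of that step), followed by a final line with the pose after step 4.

n=0: pose=(-2,8,N); sL=5/6, sR=10/3; mL=5/12, mR=-25/6; mL+mR=-15/4 → advance -1; mR−mL=-55/12 → turn -1·90°
n=1: pose=(-2,7,E); sL=120/49, sR=24/17; mL=60/49, mR=-3216/833; mL+mR=-2196/833 → advance -1; mR−mL=-4236/833 → turn -1·90°
n=2: pose=(-3,7,S); sL=60/37, sR=60/97; mL=30/37, mR=-8040/3589; mL+mR=-5130/3589 → advance -1; mR−mL=-10950/3589 → turn -1·90°
n=3: pose=(-3,8,W); sL=120/169, sR=24/29; mL=60/169, mR=-7536/4901; mL+mR=-5796/4901 → advance -1; mR−mL=-9276/4901 → turn -1·90°
n=4: pose=(-2,8,N); sL=5/6, sR=10/3; mL=5/12, mR=-25/6; mL+mR=-15/4 → advance -1; mR−mL=-55/12 → turn -1·90°

0 5/6 10/3 5/12 -25/6 -2 8 N
1 120/49 24/17 60/49 -3216/833 -2 7 E
2 60/37 60/97 30/37 -8040/3589 -3 7 S
3 120/169 24/29 60/169 -7536/4901 -3 8 W
4 5/6 10/3 5/12 -25/6 -2 8 N
final -2 7 E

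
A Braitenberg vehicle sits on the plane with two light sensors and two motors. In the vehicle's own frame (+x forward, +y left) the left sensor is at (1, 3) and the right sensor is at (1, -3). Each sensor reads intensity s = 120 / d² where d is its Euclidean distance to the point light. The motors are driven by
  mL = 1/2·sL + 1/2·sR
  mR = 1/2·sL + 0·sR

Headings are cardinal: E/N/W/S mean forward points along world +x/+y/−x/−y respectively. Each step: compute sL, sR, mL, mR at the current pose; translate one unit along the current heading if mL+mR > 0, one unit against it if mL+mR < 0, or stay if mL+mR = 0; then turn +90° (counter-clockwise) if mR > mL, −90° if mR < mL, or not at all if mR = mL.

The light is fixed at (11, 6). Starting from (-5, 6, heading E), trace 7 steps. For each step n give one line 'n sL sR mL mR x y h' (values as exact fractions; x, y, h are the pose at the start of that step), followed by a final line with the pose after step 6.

0 20/39 20/39 20/39 10/39 -5 6 E
1 24/29 24/65 1128/1885 12/29 -4 6 S
2 15/34 6/13 399/884 15/68 -4 5 W
3 120/361 120/169 31800/61009 60/361 -5 5 N
4 20/39 20/39 20/39 10/39 -5 6 E
5 24/29 24/65 1128/1885 12/29 -4 6 S
6 15/34 6/13 399/884 15/68 -4 5 W
final -5 5 N

n=0: pose=(-5,6,E); sL=20/39, sR=20/39; mL=20/39, mR=10/39; mL+mR=10/13 → advance +1; mR−mL=-10/39 → turn -1·90°
n=1: pose=(-4,6,S); sL=24/29, sR=24/65; mL=1128/1885, mR=12/29; mL+mR=1908/1885 → advance +1; mR−mL=-12/65 → turn -1·90°
n=2: pose=(-4,5,W); sL=15/34, sR=6/13; mL=399/884, mR=15/68; mL+mR=297/442 → advance +1; mR−mL=-3/13 → turn -1·90°
n=3: pose=(-5,5,N); sL=120/361, sR=120/169; mL=31800/61009, mR=60/361; mL+mR=41940/61009 → advance +1; mR−mL=-60/169 → turn -1·90°
n=4: pose=(-5,6,E); sL=20/39, sR=20/39; mL=20/39, mR=10/39; mL+mR=10/13 → advance +1; mR−mL=-10/39 → turn -1·90°
n=5: pose=(-4,6,S); sL=24/29, sR=24/65; mL=1128/1885, mR=12/29; mL+mR=1908/1885 → advance +1; mR−mL=-12/65 → turn -1·90°
n=6: pose=(-4,5,W); sL=15/34, sR=6/13; mL=399/884, mR=15/68; mL+mR=297/442 → advance +1; mR−mL=-3/13 → turn -1·90°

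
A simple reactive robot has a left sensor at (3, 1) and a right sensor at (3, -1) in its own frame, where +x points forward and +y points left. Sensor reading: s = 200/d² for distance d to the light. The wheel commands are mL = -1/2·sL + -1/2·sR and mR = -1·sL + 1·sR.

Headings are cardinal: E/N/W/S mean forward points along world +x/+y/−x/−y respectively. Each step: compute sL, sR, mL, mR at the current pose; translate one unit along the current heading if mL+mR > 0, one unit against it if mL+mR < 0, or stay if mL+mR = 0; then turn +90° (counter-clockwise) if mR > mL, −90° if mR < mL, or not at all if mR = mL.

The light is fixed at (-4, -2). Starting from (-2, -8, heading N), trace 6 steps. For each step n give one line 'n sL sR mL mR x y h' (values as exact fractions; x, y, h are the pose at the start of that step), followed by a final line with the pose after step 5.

n=0: pose=(-2,-8,N); sL=20, sR=100/9; mL=-140/9, mR=-80/9; mL+mR=-220/9 → advance -1; mR−mL=20/3 → turn +1·90°
n=1: pose=(-2,-9,W); sL=40/13, sR=200/37; mL=-2040/481, mR=1120/481; mL+mR=-920/481 → advance -1; mR−mL=3160/481 → turn +1·90°
n=2: pose=(-1,-9,S); sL=50/29, sR=25/13; mL=-1375/754, mR=75/377; mL+mR=-1225/754 → advance -1; mR−mL=1525/754 → turn +1·90°
n=3: pose=(-1,-8,E); sL=200/61, sR=40/17; mL=-2920/1037, mR=-960/1037; mL+mR=-3880/1037 → advance -1; mR−mL=1960/1037 → turn +1·90°
n=4: pose=(-2,-8,N); sL=20, sR=100/9; mL=-140/9, mR=-80/9; mL+mR=-220/9 → advance -1; mR−mL=20/3 → turn +1·90°
n=5: pose=(-2,-9,W); sL=40/13, sR=200/37; mL=-2040/481, mR=1120/481; mL+mR=-920/481 → advance -1; mR−mL=3160/481 → turn +1·90°

0 20 100/9 -140/9 -80/9 -2 -8 N
1 40/13 200/37 -2040/481 1120/481 -2 -9 W
2 50/29 25/13 -1375/754 75/377 -1 -9 S
3 200/61 40/17 -2920/1037 -960/1037 -1 -8 E
4 20 100/9 -140/9 -80/9 -2 -8 N
5 40/13 200/37 -2040/481 1120/481 -2 -9 W
final -1 -9 S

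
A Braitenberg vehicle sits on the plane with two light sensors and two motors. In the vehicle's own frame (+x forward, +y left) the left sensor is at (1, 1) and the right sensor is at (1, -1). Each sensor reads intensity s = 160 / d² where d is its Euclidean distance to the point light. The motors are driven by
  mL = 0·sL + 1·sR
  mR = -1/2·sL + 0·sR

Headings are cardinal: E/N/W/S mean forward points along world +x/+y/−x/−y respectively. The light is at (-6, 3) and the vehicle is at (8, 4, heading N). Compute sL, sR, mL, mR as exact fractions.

left sensor world pos  = (7, 5); dL² = 173
right sensor world pos = (9, 5); dR² = 229
sL = 160/173 = 160/173
sR = 160/229 = 160/229
mL = 0·sL + 1·sR = 160/229
mR = -1/2·sL + 0·sR = -80/173

160/173 160/229 160/229 -80/173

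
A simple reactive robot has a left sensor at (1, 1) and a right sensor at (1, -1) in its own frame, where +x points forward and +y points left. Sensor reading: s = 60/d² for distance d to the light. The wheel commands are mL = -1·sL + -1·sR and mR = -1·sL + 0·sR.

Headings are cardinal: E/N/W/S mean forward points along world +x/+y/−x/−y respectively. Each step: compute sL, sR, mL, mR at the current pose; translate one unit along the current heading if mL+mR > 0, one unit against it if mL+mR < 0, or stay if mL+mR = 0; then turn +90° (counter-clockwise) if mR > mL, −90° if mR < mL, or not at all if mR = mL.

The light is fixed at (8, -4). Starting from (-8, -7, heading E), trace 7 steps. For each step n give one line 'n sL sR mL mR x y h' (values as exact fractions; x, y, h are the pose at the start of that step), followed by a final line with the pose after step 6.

n=0: pose=(-8,-7,E); sL=60/229, sR=60/241; mL=-28200/55189, mR=-60/229; mL+mR=-42660/55189 → advance -1; mR−mL=60/241 → turn +1·90°
n=1: pose=(-9,-7,N); sL=15/82, sR=3/13; mL=-441/1066, mR=-15/82; mL+mR=-318/533 → advance -1; mR−mL=3/13 → turn +1·90°
n=2: pose=(-9,-8,W); sL=60/349, sR=20/111; mL=-13640/38739, mR=-60/349; mL+mR=-20300/38739 → advance -1; mR−mL=20/111 → turn +1·90°
n=3: pose=(-8,-8,S); sL=6/25, sR=30/157; mL=-1692/3925, mR=-6/25; mL+mR=-2634/3925 → advance -1; mR−mL=30/157 → turn +1·90°
n=4: pose=(-8,-7,E); sL=60/229, sR=60/241; mL=-28200/55189, mR=-60/229; mL+mR=-42660/55189 → advance -1; mR−mL=60/241 → turn +1·90°
n=5: pose=(-9,-7,N); sL=15/82, sR=3/13; mL=-441/1066, mR=-15/82; mL+mR=-318/533 → advance -1; mR−mL=3/13 → turn +1·90°
n=6: pose=(-9,-8,W); sL=60/349, sR=20/111; mL=-13640/38739, mR=-60/349; mL+mR=-20300/38739 → advance -1; mR−mL=20/111 → turn +1·90°

0 60/229 60/241 -28200/55189 -60/229 -8 -7 E
1 15/82 3/13 -441/1066 -15/82 -9 -7 N
2 60/349 20/111 -13640/38739 -60/349 -9 -8 W
3 6/25 30/157 -1692/3925 -6/25 -8 -8 S
4 60/229 60/241 -28200/55189 -60/229 -8 -7 E
5 15/82 3/13 -441/1066 -15/82 -9 -7 N
6 60/349 20/111 -13640/38739 -60/349 -9 -8 W
final -8 -8 S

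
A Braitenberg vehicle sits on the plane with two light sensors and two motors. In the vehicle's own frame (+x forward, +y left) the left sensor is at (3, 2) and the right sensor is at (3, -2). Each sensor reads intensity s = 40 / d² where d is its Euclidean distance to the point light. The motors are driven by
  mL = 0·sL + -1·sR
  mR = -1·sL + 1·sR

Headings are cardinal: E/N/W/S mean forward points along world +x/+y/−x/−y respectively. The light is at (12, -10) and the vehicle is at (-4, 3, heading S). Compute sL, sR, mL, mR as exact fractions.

5/37 5/53 -5/53 -80/1961

left sensor world pos  = (-2, 0); dL² = 296
right sensor world pos = (-6, 0); dR² = 424
sL = 40/296 = 5/37
sR = 40/424 = 5/53
mL = 0·sL + -1·sR = -5/53
mR = -1·sL + 1·sR = -80/1961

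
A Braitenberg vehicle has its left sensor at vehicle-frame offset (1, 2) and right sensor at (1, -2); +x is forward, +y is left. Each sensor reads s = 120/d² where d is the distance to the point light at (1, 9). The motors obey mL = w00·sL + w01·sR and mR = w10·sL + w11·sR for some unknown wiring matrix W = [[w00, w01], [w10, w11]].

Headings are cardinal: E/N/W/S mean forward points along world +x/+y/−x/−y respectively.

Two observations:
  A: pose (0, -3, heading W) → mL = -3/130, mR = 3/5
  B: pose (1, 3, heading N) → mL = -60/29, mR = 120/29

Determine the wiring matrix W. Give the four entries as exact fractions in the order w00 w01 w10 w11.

-1 1/2 1 0

obs A: pose=(0,-3,W) → sL=3/5, sR=15/13, mL=-3/130, mR=3/5
obs B: pose=(1,3,N) → sL=120/29, sR=120/29, mL=-60/29, mR=120/29
sensor matrix S = [[3/5, 15/13], [120/29, 120/29]]; det S = -864/377
solve [mL_A; mL_B] = S·[w00; w01] and [mR_A; mR_B] = S·[w10; w11]:
  w00 = -1, w01 = 1/2, w10 = 1, w11 = 0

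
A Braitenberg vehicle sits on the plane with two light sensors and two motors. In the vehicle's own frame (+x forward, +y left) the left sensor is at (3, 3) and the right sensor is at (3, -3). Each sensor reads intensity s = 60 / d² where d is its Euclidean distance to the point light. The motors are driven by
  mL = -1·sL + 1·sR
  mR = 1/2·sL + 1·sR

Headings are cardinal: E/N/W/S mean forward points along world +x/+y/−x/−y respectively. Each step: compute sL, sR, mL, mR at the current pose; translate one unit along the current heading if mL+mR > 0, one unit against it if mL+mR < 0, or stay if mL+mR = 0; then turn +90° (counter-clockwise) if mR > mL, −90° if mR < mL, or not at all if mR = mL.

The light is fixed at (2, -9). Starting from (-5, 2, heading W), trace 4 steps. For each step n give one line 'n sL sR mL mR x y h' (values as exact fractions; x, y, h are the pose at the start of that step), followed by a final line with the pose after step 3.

n=0: pose=(-5,2,W); sL=15/41, sR=15/74; mL=-495/3034, mR=585/1517; mL+mR=675/3034 → advance +1; mR−mL=45/82 → turn +1·90°
n=1: pose=(-6,2,S); sL=60/89, sR=12/37; mL=-1152/3293, mR=2178/3293; mL+mR=1026/3293 → advance +1; mR−mL=90/89 → turn +1·90°
n=2: pose=(-6,1,E); sL=30/97, sR=30/37; mL=1800/3589, mR=3465/3589; mL+mR=5265/3589 → advance +1; mR−mL=45/97 → turn +1·90°
n=3: pose=(-5,1,N); sL=60/269, sR=12/37; mL=1008/9953, mR=4338/9953; mL+mR=5346/9953 → advance +1; mR−mL=90/269 → turn +1·90°

0 15/41 15/74 -495/3034 585/1517 -5 2 W
1 60/89 12/37 -1152/3293 2178/3293 -6 2 S
2 30/97 30/37 1800/3589 3465/3589 -6 1 E
3 60/269 12/37 1008/9953 4338/9953 -5 1 N
final -5 2 W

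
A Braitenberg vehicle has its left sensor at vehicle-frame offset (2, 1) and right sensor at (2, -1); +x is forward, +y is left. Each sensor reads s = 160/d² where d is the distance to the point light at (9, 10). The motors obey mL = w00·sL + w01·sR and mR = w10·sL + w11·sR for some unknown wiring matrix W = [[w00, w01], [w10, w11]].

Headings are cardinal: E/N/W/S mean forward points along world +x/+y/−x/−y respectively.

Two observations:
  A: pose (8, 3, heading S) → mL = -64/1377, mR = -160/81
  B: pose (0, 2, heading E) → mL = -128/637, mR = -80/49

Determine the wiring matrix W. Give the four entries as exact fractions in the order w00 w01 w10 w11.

-1/2 1/2 -1 0

obs A: pose=(8,3,S) → sL=160/81, sR=32/17, mL=-64/1377, mR=-160/81
obs B: pose=(0,2,E) → sL=80/49, sR=16/13, mL=-128/637, mR=-80/49
sensor matrix S = [[160/81, 32/17], [80/49, 16/13]]; det S = -563200/877149
solve [mL_A; mL_B] = S·[w00; w01] and [mR_A; mR_B] = S·[w10; w11]:
  w00 = -1/2, w01 = 1/2, w10 = -1, w11 = 0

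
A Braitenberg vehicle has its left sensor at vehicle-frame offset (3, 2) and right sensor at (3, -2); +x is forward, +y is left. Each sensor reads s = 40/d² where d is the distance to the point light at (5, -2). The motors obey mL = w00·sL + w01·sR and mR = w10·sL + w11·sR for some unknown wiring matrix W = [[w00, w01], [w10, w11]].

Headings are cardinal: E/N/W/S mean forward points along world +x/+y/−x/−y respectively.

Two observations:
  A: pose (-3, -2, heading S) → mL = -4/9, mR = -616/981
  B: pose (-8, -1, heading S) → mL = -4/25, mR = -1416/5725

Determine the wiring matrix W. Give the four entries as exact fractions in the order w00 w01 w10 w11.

obs A: pose=(-3,-2,S) → sL=8/9, sR=40/109, mL=-4/9, mR=-616/981
obs B: pose=(-8,-1,S) → sL=8/25, sR=40/229, mL=-4/25, mR=-1416/5725
sensor matrix S = [[8/9, 40/109], [8/25, 40/229]]; det S = 42496/1123245
solve [mL_A; mL_B] = S·[w00; w01] and [mR_A; mR_B] = S·[w10; w11]:
  w00 = -1/2, w01 = 0, w10 = -1/2, w11 = -1/2

-1/2 0 -1/2 -1/2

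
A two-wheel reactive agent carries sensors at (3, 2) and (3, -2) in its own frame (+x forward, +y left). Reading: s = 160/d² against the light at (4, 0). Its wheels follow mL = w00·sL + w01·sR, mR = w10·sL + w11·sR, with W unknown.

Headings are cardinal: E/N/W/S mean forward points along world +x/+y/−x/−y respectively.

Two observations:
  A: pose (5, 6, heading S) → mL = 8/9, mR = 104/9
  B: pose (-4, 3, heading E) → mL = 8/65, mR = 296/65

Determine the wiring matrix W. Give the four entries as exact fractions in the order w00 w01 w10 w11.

obs A: pose=(5,6,S) → sL=80/9, sR=16, mL=8/9, mR=104/9
obs B: pose=(-4,3,E) → sL=16/5, sR=80/13, mL=8/65, mR=296/65
sensor matrix S = [[80/9, 16], [16/5, 80/13]]; det S = 2048/585
solve [mL_A; mL_B] = S·[w00; w01] and [mR_A; mR_B] = S·[w10; w11]:
  w00 = 1, w01 = -1/2, w10 = -1/2, w11 = 1

1 -1/2 -1/2 1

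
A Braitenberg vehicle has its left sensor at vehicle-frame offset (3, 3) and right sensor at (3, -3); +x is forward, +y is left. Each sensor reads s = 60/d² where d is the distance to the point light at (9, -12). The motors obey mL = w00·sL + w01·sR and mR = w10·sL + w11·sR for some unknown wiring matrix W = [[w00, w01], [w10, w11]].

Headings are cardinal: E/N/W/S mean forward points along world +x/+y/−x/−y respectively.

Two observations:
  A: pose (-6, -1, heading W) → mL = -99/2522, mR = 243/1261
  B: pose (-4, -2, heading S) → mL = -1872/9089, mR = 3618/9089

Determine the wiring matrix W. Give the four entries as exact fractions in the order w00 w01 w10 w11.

obs A: pose=(-6,-1,W) → sL=15/97, sR=3/26, mL=-99/2522, mR=243/1261
obs B: pose=(-4,-2,S) → sL=60/149, sR=12/61, mL=-1872/9089, mR=3618/9089
sensor matrix S = [[15/97, 3/26], [60/149, 12/61]]; det S = -183870/11461229
solve [mL_A; mL_B] = S·[w00; w01] and [mR_A; mR_B] = S·[w10; w11]:
  w00 = -1, w01 = 1, w10 = 1/2, w11 = 1

-1 1 1/2 1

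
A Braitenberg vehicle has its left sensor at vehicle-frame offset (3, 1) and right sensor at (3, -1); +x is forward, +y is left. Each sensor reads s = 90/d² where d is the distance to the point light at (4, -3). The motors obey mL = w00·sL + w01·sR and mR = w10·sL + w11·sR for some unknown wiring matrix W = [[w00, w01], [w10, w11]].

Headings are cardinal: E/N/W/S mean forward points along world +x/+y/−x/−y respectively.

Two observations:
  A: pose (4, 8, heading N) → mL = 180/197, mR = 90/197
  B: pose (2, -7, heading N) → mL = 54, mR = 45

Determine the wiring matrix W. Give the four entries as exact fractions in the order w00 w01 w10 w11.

obs A: pose=(4,8,N) → sL=90/197, sR=90/197, mL=180/197, mR=90/197
obs B: pose=(2,-7,N) → sL=9, sR=45, mL=54, mR=45
sensor matrix S = [[90/197, 90/197], [9, 45]]; det S = 3240/197
solve [mL_A; mL_B] = S·[w00; w01] and [mR_A; mR_B] = S·[w10; w11]:
  w00 = 1, w01 = 1, w10 = 0, w11 = 1

1 1 0 1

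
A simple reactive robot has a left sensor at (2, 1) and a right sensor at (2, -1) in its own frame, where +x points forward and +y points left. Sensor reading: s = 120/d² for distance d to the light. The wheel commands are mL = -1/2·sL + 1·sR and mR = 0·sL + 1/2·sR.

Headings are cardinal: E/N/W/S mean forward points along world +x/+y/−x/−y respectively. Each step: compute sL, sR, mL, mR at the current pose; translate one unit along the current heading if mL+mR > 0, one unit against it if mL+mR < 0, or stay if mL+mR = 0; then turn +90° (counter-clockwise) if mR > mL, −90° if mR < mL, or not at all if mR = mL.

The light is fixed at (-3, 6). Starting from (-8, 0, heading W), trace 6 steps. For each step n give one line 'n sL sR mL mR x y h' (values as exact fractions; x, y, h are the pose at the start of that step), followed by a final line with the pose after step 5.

0 60/49 60/37 1830/1813 30/37 -8 0 W
1 24/13 120/41 1068/533 60/41 -9 0 N
2 15/4 30/13 45/104 15/13 -9 1 E
3 8/3 24/5 52/15 12/5 -8 1 N
4 20/3 60/17 10/51 30/17 -8 2 E
5 120/29 120/13 2700/377 60/13 -7 2 N
final -7 3 E

n=0: pose=(-8,0,W); sL=60/49, sR=60/37; mL=1830/1813, mR=30/37; mL+mR=3300/1813 → advance +1; mR−mL=-360/1813 → turn -1·90°
n=1: pose=(-9,0,N); sL=24/13, sR=120/41; mL=1068/533, mR=60/41; mL+mR=1848/533 → advance +1; mR−mL=-288/533 → turn -1·90°
n=2: pose=(-9,1,E); sL=15/4, sR=30/13; mL=45/104, mR=15/13; mL+mR=165/104 → advance +1; mR−mL=75/104 → turn +1·90°
n=3: pose=(-8,1,N); sL=8/3, sR=24/5; mL=52/15, mR=12/5; mL+mR=88/15 → advance +1; mR−mL=-16/15 → turn -1·90°
n=4: pose=(-8,2,E); sL=20/3, sR=60/17; mL=10/51, mR=30/17; mL+mR=100/51 → advance +1; mR−mL=80/51 → turn +1·90°
n=5: pose=(-7,2,N); sL=120/29, sR=120/13; mL=2700/377, mR=60/13; mL+mR=4440/377 → advance +1; mR−mL=-960/377 → turn -1·90°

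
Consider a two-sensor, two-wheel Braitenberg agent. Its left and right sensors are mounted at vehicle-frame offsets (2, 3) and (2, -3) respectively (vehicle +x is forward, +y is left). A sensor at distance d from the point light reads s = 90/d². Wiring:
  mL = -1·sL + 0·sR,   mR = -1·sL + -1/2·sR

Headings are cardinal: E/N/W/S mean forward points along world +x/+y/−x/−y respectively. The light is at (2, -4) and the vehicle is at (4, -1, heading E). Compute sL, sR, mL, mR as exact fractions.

45/26 45/8 -45/26 -945/208

left sensor world pos  = (6, 2); dL² = 52
right sensor world pos = (6, -4); dR² = 16
sL = 90/52 = 45/26
sR = 90/16 = 45/8
mL = -1·sL + 0·sR = -45/26
mR = -1·sL + -1/2·sR = -945/208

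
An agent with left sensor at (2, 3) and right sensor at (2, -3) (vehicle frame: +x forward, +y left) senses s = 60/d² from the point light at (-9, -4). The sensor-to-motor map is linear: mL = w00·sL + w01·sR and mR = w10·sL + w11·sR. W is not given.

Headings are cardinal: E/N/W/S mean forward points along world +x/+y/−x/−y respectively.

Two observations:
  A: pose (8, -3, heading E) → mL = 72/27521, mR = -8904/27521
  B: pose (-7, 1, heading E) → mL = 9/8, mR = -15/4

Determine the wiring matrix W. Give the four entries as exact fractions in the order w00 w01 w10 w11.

obs A: pose=(8,-3,E) → sL=60/377, sR=12/73, mL=72/27521, mR=-8904/27521
obs B: pose=(-7,1,E) → sL=3/4, sR=3, mL=9/8, mR=-15/4
sensor matrix S = [[60/377, 12/73], [3/4, 3]]; det S = 9747/27521
solve [mL_A; mL_B] = S·[w00; w01] and [mR_A; mR_B] = S·[w10; w11]:
  w00 = -1/2, w01 = 1/2, w10 = -1, w11 = -1

-1/2 1/2 -1 -1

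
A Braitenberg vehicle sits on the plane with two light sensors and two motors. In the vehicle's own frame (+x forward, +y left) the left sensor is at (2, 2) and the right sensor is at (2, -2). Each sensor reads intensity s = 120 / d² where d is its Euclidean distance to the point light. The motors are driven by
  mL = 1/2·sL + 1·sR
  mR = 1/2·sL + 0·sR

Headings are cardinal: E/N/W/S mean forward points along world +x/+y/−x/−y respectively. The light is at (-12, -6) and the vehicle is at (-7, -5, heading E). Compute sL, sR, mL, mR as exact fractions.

60/29 12/5 498/145 30/29

left sensor world pos  = (-5, -3); dL² = 58
right sensor world pos = (-5, -7); dR² = 50
sL = 120/58 = 60/29
sR = 120/50 = 12/5
mL = 1/2·sL + 1·sR = 498/145
mR = 1/2·sL + 0·sR = 30/29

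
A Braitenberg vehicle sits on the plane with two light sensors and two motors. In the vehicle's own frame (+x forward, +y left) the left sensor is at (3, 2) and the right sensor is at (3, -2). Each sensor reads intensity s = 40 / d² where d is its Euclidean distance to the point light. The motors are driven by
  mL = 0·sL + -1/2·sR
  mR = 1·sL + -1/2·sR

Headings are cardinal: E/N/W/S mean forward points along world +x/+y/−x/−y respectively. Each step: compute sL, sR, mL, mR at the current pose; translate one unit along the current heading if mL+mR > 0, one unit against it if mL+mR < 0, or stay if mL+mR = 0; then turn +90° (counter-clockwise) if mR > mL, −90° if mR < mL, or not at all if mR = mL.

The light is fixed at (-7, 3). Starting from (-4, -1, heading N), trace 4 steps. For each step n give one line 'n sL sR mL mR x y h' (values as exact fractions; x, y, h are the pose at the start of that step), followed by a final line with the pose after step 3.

n=0: pose=(-4,-1,N); sL=20, sR=20/13; mL=-10/13, mR=250/13; mL+mR=240/13 → advance +1; mR−mL=20 → turn +1·90°
n=1: pose=(-4,0,W); sL=8/5, sR=40; mL=-20, mR=-92/5; mL+mR=-192/5 → advance -1; mR−mL=8/5 → turn +1·90°
n=2: pose=(-3,0,S); sL=5/9, sR=1; mL=-1/2, mR=1/18; mL+mR=-4/9 → advance -1; mR−mL=5/9 → turn +1·90°
n=3: pose=(-3,1,E); sL=40/49, sR=8/13; mL=-4/13, mR=324/637; mL+mR=128/637 → advance +1; mR−mL=40/49 → turn +1·90°

0 20 20/13 -10/13 250/13 -4 -1 N
1 8/5 40 -20 -92/5 -4 0 W
2 5/9 1 -1/2 1/18 -3 0 S
3 40/49 8/13 -4/13 324/637 -3 1 E
final -2 1 N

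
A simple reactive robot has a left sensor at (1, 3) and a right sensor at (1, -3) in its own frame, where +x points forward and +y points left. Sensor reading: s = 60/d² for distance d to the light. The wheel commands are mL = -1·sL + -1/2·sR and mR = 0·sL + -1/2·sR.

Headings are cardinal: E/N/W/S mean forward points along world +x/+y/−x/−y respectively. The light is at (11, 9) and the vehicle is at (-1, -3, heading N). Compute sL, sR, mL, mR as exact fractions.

30/173 30/101 -5625/17473 -15/101

left sensor world pos  = (-4, -2); dL² = 346
right sensor world pos = (2, -2); dR² = 202
sL = 60/346 = 30/173
sR = 60/202 = 30/101
mL = -1·sL + -1/2·sR = -5625/17473
mR = 0·sL + -1/2·sR = -15/101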